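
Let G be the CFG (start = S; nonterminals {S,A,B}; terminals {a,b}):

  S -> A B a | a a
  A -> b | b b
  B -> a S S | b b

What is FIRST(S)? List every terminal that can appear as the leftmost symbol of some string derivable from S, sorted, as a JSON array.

FIRST sets, iterate to fixpoint:
iter 1:
  A via A→b: +{b}
  B via B→a S S: +{a}
  B via B→b b: +{b}
  S via S→A B a: +{b}
  S via S→a a: +{a}
  S: {a,b}  A: {b}  B: {a,b}
iter 2: (stable)
  S: {a,b}  A: {b}  B: {a,b}

FIRST(S) = ["a", "b"]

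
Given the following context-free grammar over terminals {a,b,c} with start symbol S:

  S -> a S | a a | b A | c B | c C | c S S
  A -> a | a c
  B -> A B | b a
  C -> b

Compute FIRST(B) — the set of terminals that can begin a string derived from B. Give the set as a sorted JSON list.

FIRST sets, iterate to fixpoint:
pass 1:
  A via A→a: +{a}
  B via B→A B: +{a}
  B via B→b a: +{b}
  C via C→b: +{b}
  S via S→a S: +{a}
  S via S→b A: +{b}
  S via S→c B: +{c}
  S: {a,b,c}  A: {a}  B: {a,b}  C: {b}
pass 2: (no change)
  S: {a,b,c}  A: {a}  B: {a,b}  C: {b}

FIRST(B) = ["a", "b"]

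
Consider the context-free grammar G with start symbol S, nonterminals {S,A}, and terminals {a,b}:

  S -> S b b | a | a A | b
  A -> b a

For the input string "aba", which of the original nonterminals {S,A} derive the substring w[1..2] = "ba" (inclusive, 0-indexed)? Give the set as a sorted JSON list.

Convert to CNF:
  S -> S X2 | T1 A | a | b
  A -> T0 T1
  T0 -> b
  T1 -> a
  X2 -> T0 T0

Fill CYK table bottom-up (cells [i..j] with 1 ≤ i ≤ j ≤ 2 only):
  [1..1]={S,T0}  "b"  orig:{S}
  [2..2]={S,T1}  "a"  orig:{S}
  [1..2]={A}  "ba"

Original NTs in T[1,2] deriving "ba": ["A"]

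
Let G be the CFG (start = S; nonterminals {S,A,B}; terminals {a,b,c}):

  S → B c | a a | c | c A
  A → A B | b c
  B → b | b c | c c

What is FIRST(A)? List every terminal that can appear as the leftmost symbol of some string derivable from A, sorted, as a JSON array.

FIRST iteration:
[1]
  A via A→b c: +{b}
  B via B→b: +{b}
  B via B→c c: +{c}
  S via S→B c: +{b,c}
  S via S→a a: +{a}
  FIRST[S]={a,b,c}  FIRST[A]={b}  FIRST[B]={b,c}
[2] (stable)
  FIRST[S]={a,b,c}  FIRST[A]={b}  FIRST[B]={b,c}

FIRST(A) = ["b"]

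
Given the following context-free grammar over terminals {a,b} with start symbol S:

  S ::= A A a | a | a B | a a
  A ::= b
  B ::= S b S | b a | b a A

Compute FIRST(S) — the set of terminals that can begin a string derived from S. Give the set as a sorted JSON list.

Compute FIRST by fixpoint:
round 1:
  A via A→b: +{b}
  B via B→b a: +{b}
  S via S→A A a: +{b}
  S via S→a: +{a}
  FIRST[S]={a,b}  FIRST[A]={b}  FIRST[B]={b}
round 2:
  B via B→S b S: +{a}
  FIRST[S]={a,b}  FIRST[A]={b}  FIRST[B]={a,b}
round 3: (no change)
  FIRST[S]={a,b}  FIRST[A]={b}  FIRST[B]={a,b}

FIRST(S) = ["a", "b"]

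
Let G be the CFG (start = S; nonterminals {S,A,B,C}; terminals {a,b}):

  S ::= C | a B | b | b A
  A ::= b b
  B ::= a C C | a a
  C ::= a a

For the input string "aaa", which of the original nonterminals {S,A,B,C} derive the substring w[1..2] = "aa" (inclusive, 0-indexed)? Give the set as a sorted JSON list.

CNF form of G:
  S -> T0 A | T1 B | T1 T1 | b
  A -> T0 T0
  B -> T1 T1 | T1 X2
  C -> T1 T1
  T0 -> b
  T1 -> a
  X2 -> C C

CYK fill — only the sub-triangle for w[1..2]:
  [1..1]={T1}  "a"  orig:{}
  [2..2]={T1}  "a"  orig:{}
  [1..2]={B,C,S}  "aa"

Original NTs in T[1,2] deriving "aa": ["B", "C", "S"]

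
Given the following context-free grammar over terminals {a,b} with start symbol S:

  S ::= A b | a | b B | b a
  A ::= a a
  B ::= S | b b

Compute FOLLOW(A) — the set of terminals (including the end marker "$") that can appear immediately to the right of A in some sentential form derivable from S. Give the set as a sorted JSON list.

FIRST sets, iterate to fixpoint:
iter 1:
  A via A→a a: +{a}
  B via B→b b: +{b}
  S via S→A b: +{a}
  S via S→b B: +{b}
  FIRST(S)={a,b}  FIRST(A)={a}  FIRST(B)={b}
iter 2:
  B via B→S: +{a}
  FIRST(S)={a,b}  FIRST(A)={a}  FIRST(B)={a,b}
iter 3: (no change)
  FIRST(S)={a,b}  FIRST(A)={a}  FIRST(B)={a,b}

FOLLOW iteration:
initialize: $ ∈ FOLLOW(S)
[1]
  S→A b: FOLLOW(A) ⊇ FIRST(b) = {b}; new: +{b}
  S→b B: FOLLOW(B) ⊇ FOLLOW(S) ⊇ {$}; new: +{$}
  FOLLOW[S]={$}  FOLLOW[A]={b}  FOLLOW[B]={$}
[2] (no change)
  FOLLOW[S]={$}  FOLLOW[A]={b}  FOLLOW[B]={$}

FOLLOW(A) = ["b"]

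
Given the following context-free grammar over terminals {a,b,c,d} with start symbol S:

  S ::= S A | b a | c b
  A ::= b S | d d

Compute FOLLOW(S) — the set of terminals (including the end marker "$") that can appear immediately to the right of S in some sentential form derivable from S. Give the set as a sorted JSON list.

Compute FIRST by fixpoint:
[1]
  A via A→b S: +{b}
  A via A→d d: +{d}
  S via S→b a: +{b}
  S via S→c b: +{c}
  FIRST[S]={b,c}  FIRST[A]={b,d}
[2] (stable)
  FIRST[S]={b,c}  FIRST[A]={b,d}

Compute FOLLOW by fixpoint:
initialize: $ ∈ FOLLOW(S)
pass 1:
  S→S A: FOLLOW(S) ⊇ FIRST(A) = {b,d}; new: +{b,d}
  S→S A: FOLLOW(A) ⊇ FOLLOW(S) ⊇ {$,b,d}; new: +{$,b,d}
  FOLLOW(S)={$,b,d}  FOLLOW(A)={$,b,d}
pass 2: (no change)
  FOLLOW(S)={$,b,d}  FOLLOW(A)={$,b,d}

FOLLOW(S) = ["$", "b", "d"]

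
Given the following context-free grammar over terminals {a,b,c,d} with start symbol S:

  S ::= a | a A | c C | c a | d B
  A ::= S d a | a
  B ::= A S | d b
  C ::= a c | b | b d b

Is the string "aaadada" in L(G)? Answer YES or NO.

Convert to CNF:
  S -> T0 B | T1 A | T3 C | T3 T1 | a
  A -> S X4 | a
  B -> A S | T0 T2
  C -> T1 T3 | T2 X5 | b
  T0 -> d
  T1 -> a
  T2 -> b
  T3 -> c
  X4 -> T0 T1
  X5 -> T0 T2

Fill CYK table bottom-up:
  T[0,0] 'a' = {A,S,T1}  orig:{A,S}
  T[1,1] 'a' = {A,S,T1}  orig:{A,S}
  T[2,2] 'a' = {A,S,T1}  orig:{A,S}
  T[3,3] 'd' = {T0}  orig:{}
  T[4,4] 'a' = {A,S,T1}  orig:{A,S}
  T[5,5] 'd' = {T0}  orig:{}
  T[6,6] 'a' = {A,S,T1}  orig:{A,S}
  T[0,1] 'aa' = {B,S}
  T[1,2] 'aa' = {B,S}
  T[2,3] 'ad' = ∅
  T[3,4] 'da' = {X4}  orig:{}
  T[4,5] 'ad' = ∅
  T[5,6] 'da' = {X4}  orig:{}
  T[0,2] 'aaa' = {B}
  T[1,3] 'aad' = ∅
  T[2,4] 'ada' = {A}
  T[3,5] 'dad' = ∅
  T[4,6] 'ada' = {A}
  T[0,3] 'aaad' = ∅
  T[1,4] 'aada' = {A,S}
  T[2,5] 'adad' = ∅
  T[3,6] 'dada' = ∅
  T[0,4] 'aaada' = {B,S}
  T[1,5] 'aadad' = ∅
  T[2,6] 'adada' = ∅
  T[0,5] 'aaadad' = ∅
  T[1,6] 'aadada' = {A}
  T[0,6] 'aaadada' = {A,S}

S ∈ T[0,6] ⇒ YES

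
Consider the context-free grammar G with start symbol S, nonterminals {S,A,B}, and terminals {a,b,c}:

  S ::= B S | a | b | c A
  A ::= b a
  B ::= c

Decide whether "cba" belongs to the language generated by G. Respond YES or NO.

Convert to CNF:
  S -> B S | T2 A | a | b
  A -> T0 T1
  B -> c
  T0 -> b
  T1 -> a
  T2 -> c

Fill CYK table bottom-up:
  T[0,0] 'c' = {B,T2}  orig:{B}
  T[1,1] 'b' = {S,T0}  orig:{S}
  T[2,2] 'a' = {S,T1}  orig:{S}
  T[0,1] 'cb' = {S}
  T[1,2] 'ba' = {A}
  T[0,2] 'cba' = {S}

S ∈ T[0,2] ⇒ YES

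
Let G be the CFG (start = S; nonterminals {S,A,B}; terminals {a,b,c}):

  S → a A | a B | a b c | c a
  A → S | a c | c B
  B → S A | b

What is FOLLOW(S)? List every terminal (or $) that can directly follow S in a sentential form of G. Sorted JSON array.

FIRST iteration:
iter 1:
  A via A→a c: +{a}
  A via A→c B: +{c}
  B via B→b: +{b}
  S via S→a A: +{a}
  S via S→c a: +{c}
  FIRST(S)={a,c}  FIRST(A)={a,c}  FIRST(B)={b}
iter 2:
  B via B→S A: +{a,c}
  FIRST(S)={a,c}  FIRST(A)={a,c}  FIRST(B)={a,b,c}
iter 3: — fixpoint
  FIRST(S)={a,c}  FIRST(A)={a,c}  FIRST(B)={a,b,c}

FOLLOW sets:
FOLLOW(S) := {$}
iter 1:
  B→S A: FOLLOW(S) ⊇ FIRST(A) = {a,c}; new: +{a,c}
  S→a A: FOLLOW(A) ⊇ FOLLOW(S) ⊇ {$,a,c}; new: +{$,a,c}
  S→a B: FOLLOW(B) ⊇ FOLLOW(S) ⊇ {$,a,c}; new: +{$,a,c}
  FOLLOW(S)={$,a,c}  FOLLOW(A)={$,a,c}  FOLLOW(B)={$,a,c}
iter 2: (stable)
  FOLLOW(S)={$,a,c}  FOLLOW(A)={$,a,c}  FOLLOW(B)={$,a,c}

FOLLOW(S) = ["$", "a", "c"]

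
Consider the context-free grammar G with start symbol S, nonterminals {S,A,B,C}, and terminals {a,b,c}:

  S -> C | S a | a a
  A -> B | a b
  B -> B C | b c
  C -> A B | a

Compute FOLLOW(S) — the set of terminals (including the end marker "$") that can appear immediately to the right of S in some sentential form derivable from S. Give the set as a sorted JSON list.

FIRST iteration:
[1]
  A via A→a b: +{a}
  B via B→b c: +{b}
  C via C→A B: +{a}
  S via S→C: +{a}
  FIRST(S)={a}  FIRST(A)={a}  FIRST(B)={b}  FIRST(C)={a}
[2]
  A via A→B: +{b}
  C via C→A B: +{b}
  S via S→C: +{b}
  FIRST(S)={a,b}  FIRST(A)={a,b}  FIRST(B)={b}  FIRST(C)={a,b}
[3] (no change)
  FIRST(S)={a,b}  FIRST(A)={a,b}  FIRST(B)={b}  FIRST(C)={a,b}

Compute FOLLOW by fixpoint:
initialize: $ ∈ FOLLOW(S)
round 1:
  B→B C: FOLLOW(B) ⊇ FIRST(C) = {a,b}; new: +{a,b}
  B→B C: FOLLOW(C) ⊇ FOLLOW(B) ⊇ {a,b}; new: +{a,b}
  C→A B: FOLLOW(A) ⊇ FIRST(B) = {b}; new: +{b}
  S→C: FOLLOW(C) ⊇ FOLLOW(S) ⊇ {$}; new: +{$}
  S→S a: FOLLOW(S) ⊇ FIRST(a) = {a}; new: +{a}
  FOLLOW[S]={$,a}  FOLLOW[A]={b}  FOLLOW[B]={a,b}  FOLLOW[C]={$,a,b}
round 2:
  C→A B: FOLLOW(B) ⊇ FOLLOW(C) ⊇ {$,a,b}; new: +{$}
  FOLLOW[S]={$,a}  FOLLOW[A]={b}  FOLLOW[B]={$,a,b}  FOLLOW[C]={$,a,b}
round 3: (stable)
  FOLLOW[S]={$,a}  FOLLOW[A]={b}  FOLLOW[B]={$,a,b}  FOLLOW[C]={$,a,b}

FOLLOW(S) = ["$", "a"]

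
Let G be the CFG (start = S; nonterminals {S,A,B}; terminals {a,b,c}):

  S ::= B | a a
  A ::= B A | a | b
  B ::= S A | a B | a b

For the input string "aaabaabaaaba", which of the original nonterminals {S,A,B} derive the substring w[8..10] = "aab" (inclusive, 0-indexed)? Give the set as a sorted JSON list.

Convert to CNF:
  S -> S A | T0 B | T0 T0 | T0 T1
  A -> B A | a | b
  B -> S A | T0 B | T0 T1
  T0 -> a
  T1 -> b

CYK table (by increasing span) (cells [i..j] with 8 ≤ i ≤ j ≤ 10 only):
  cell(8,8) a: {A,T0}  orig:{A}
  cell(9,9) a: {A,T0}  orig:{A}
  cell(10,10) b: {A,T1}  orig:{A}
  cell(8,9) aa: {S}
  cell(9,10) ab: {B,S}
  cell(8,10) aab: {B,S}

Original NTs in T[8,10] deriving "aab": ["B", "S"]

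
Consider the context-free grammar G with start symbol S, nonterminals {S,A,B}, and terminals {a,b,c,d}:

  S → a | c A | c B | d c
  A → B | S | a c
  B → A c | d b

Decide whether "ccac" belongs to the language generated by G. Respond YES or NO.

CNF form of G:
  S -> T0 A | T0 B | T2 T0 | a
  A -> A T0 | T0 A | T0 B | T1 T0 | T2 T0 | T2 T3 | a
  B -> A T0 | T2 T3
  T0 -> c
  T1 -> a
  T2 -> d
  T3 -> b

Fill CYK table bottom-up:
  cell(0,0) c: {T0}  orig:{}
  cell(1,1) c: {T0}  orig:{}
  cell(2,2) a: {A,S,T1}  orig:{A,S}
  cell(3,3) c: {T0}  orig:{}
  cell(0,1) cc: ∅
  cell(1,2) ca: {A,S}
  cell(2,3) ac: {A,B}
  cell(0,2) cca: {A,S}
  cell(1,3) cac: {A,B,S}
  cell(0,3) ccac: {A,B,S}

S ∈ T[0,3] ⇒ YES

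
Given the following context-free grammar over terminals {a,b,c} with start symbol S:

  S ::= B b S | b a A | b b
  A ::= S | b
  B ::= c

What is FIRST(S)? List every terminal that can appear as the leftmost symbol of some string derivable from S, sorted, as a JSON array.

FIRST sets, iterate to fixpoint:
pass 1:
  A via A→b: +{b}
  B via B→c: +{c}
  S via S→B b S: +{c}
  S via S→b a A: +{b}
  S: {b,c}  A: {b}  B: {c}
pass 2:
  A via A→S: +{c}
  S: {b,c}  A: {b,c}  B: {c}
pass 3: (stable)
  S: {b,c}  A: {b,c}  B: {c}

FIRST(S) = ["b", "c"]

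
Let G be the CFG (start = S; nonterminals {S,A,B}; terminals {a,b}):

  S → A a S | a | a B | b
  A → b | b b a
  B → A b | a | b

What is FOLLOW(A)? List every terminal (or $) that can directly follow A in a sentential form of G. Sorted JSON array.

FIRST iteration:
pass 1:
  A via A→b: +{b}
  B via B→A b: +{b}
  B via B→a: +{a}
  S via S→A a S: +{b}
  S via S→a: +{a}
  S: {a,b}  A: {b}  B: {a,b}
pass 2: (no change)
  S: {a,b}  A: {b}  B: {a,b}

FOLLOW iteration:
initialize: $ ∈ FOLLOW(S)
iter 1:
  B→A b: FOLLOW(A) ⊇ FIRST(b) = {b}; new: +{b}
  S→A a S: FOLLOW(A) ⊇ FIRST(a) = {a}; new: +{a}
  S→a B: FOLLOW(B) ⊇ FOLLOW(S) ⊇ {$}; new: +{$}
  FOLLOW(S)={$}  FOLLOW(A)={a,b}  FOLLOW(B)={$}
iter 2: (no change)
  FOLLOW(S)={$}  FOLLOW(A)={a,b}  FOLLOW(B)={$}

FOLLOW(A) = ["a", "b"]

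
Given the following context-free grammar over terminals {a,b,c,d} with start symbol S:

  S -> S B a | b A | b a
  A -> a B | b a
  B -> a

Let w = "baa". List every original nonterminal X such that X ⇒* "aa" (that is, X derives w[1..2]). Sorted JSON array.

CNF form of G:
  S -> S X2 | T1 A | T1 T0
  A -> T0 B | T1 T0
  B -> a
  T0 -> a
  T1 -> b
  X2 -> B T0

CYK fill, restricted to cells inside w[1..2]:
  T[1,1] 'a' = {B,T0}  orig:{B}
  T[2,2] 'a' = {B,T0}  orig:{B}
  T[1,2] 'aa' = {A,X2}  orig:{A}

Original NTs in T[1,2] deriving "aa": ["A"]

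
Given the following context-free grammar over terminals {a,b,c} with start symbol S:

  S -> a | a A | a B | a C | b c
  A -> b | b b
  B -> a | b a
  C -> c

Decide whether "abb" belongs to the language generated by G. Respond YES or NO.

CNF form of G:
  S -> T0 T2 | T1 A | T1 B | T1 C | a
  A -> T0 T0 | b
  B -> T0 T1 | a
  C -> c
  T0 -> b
  T1 -> a
  T2 -> c

CYK fill:
  cell(0,0) a: {B,S,T1}  orig:{B,S}
  cell(1,1) b: {A,T0}  orig:{A}
  cell(2,2) b: {A,T0}  orig:{A}
  cell(0,1) ab: {S}
  cell(1,2) bb: {A}
  cell(0,2) abb: {S}

S ∈ T[0,2] ⇒ YES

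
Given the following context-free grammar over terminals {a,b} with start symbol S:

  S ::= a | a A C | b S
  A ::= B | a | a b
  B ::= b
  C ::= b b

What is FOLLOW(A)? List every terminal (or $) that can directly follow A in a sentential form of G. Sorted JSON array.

Compute FIRST by fixpoint:
iter 1:
  A via A→a: +{a}
  B via B→b: +{b}
  C via C→b b: +{b}
  S via S→a: +{a}
  S via S→b S: +{b}
  FIRST(S)={a,b}  FIRST(A)={a}  FIRST(B)={b}  FIRST(C)={b}
iter 2:
  A via A→B: +{b}
  FIRST(S)={a,b}  FIRST(A)={a,b}  FIRST(B)={b}  FIRST(C)={b}
iter 3: (stable)
  FIRST(S)={a,b}  FIRST(A)={a,b}  FIRST(B)={b}  FIRST(C)={b}

FOLLOW sets:
initialize: $ ∈ FOLLOW(S)
pass 1:
  S→a A C: FOLLOW(A) ⊇ FIRST(C) = {b}; new: +{b}
  S→a A C: FOLLOW(C) ⊇ FOLLOW(S) ⊇ {$}; new: +{$}
  S: {$}  A: {b}  B: {}  C: {$}
pass 2:
  A→B: FOLLOW(B) ⊇ FOLLOW(A) ⊇ {b}; new: +{b}
  S: {$}  A: {b}  B: {b}  C: {$}
pass 3: (stable)
  S: {$}  A: {b}  B: {b}  C: {$}

FOLLOW(A) = ["b"]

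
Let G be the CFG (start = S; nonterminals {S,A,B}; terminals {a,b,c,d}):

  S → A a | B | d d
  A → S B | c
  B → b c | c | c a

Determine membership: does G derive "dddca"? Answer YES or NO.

CNF form of G:
  S -> A T2 | T0 T1 | T1 T2 | T3 T3 | c
  A -> S B | c
  B -> T0 T1 | T1 T2 | c
  T0 -> b
  T1 -> c
  T2 -> a
  T3 -> d

CYK table (by increasing span):
  cell(0,0) d: {T3}  orig:{}
  cell(1,1) d: {T3}  orig:{}
  cell(2,2) d: {T3}  orig:{}
  cell(3,3) c: {A,B,S,T1}  orig:{A,B,S}
  cell(4,4) a: {T2}  orig:{}
  cell(0,1) dd: {S}
  cell(1,2) dd: {S}
  cell(2,3) dc: ∅
  cell(3,4) ca: {B,S}
  cell(0,2) ddd: ∅
  cell(1,3) ddc: {A}
  cell(2,4) dca: ∅
  cell(0,3) dddc: ∅
  cell(1,4) ddca: {A,S}
  cell(0,4) dddca: ∅

S ∉ T[0,4] ⇒ NO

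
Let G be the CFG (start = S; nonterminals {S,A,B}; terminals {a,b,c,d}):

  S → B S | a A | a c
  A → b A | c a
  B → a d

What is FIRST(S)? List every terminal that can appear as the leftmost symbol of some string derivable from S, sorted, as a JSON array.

FIRST iteration:
iter 1:
  A via A→b A: +{b}
  A via A→c a: +{c}
  B via B→a d: +{a}
  S via S→B S: +{a}
  S: {a}  A: {b,c}  B: {a}
iter 2: — fixpoint
  S: {a}  A: {b,c}  B: {a}

FIRST(S) = ["a"]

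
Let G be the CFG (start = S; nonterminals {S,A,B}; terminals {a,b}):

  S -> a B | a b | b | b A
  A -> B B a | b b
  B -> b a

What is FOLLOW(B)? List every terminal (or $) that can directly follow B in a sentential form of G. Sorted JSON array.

FIRST sets, iterate to fixpoint:
pass 1:
  A via A→b b: +{b}
  B via B→b a: +{b}
  S via S→a B: +{a}
  S via S→b: +{b}
  FIRST(S)={a,b}  FIRST(A)={b}  FIRST(B)={b}
pass 2: (stable)
  FIRST(S)={a,b}  FIRST(A)={b}  FIRST(B)={b}

FOLLOW iteration:
FOLLOW(S) := {$}
pass 1:
  A→B B a: FOLLOW(B) ⊇ FIRST(B) = {b}; new: +{b}
  A→B B a: FOLLOW(B) ⊇ FIRST(a) = {a}; new: +{a}
  S→a B: FOLLOW(B) ⊇ FOLLOW(S) ⊇ {$}; new: +{$}
  S→b A: FOLLOW(A) ⊇ FOLLOW(S) ⊇ {$}; new: +{$}
  FOLLOW[S]={$}  FOLLOW[A]={$}  FOLLOW[B]={$,a,b}
pass 2: (no change)
  FOLLOW[S]={$}  FOLLOW[A]={$}  FOLLOW[B]={$,a,b}

FOLLOW(B) = ["$", "a", "b"]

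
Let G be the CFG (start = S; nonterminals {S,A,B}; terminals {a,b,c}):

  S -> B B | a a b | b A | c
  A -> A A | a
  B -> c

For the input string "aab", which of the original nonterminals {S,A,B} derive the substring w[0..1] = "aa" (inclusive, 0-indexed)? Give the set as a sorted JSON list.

Convert to CNF:
  S -> B B | T0 X2 | T1 A | c
  A -> A A | a
  B -> c
  T0 -> a
  T1 -> b
  X2 -> T0 T1

CYK fill, restricted to cells inside w[0..1]:
  [0..0]={A,T0}  "a"  orig:{A}
  [1..1]={A,T0}  "a"  orig:{A}
  [0..1]={A}  "aa"

Original NTs in T[0,1] deriving "aa": ["A"]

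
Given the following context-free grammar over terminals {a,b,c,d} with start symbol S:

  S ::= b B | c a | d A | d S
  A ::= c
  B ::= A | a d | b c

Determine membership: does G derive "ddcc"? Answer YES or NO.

CNF form of G:
  S -> T1 A | T1 S | T2 B | T3 T0
  A -> c
  B -> T0 T1 | T2 T3 | c
  T0 -> a
  T1 -> d
  T2 -> b
  T3 -> c

CYK fill:
  cell(0,0) d: {T1}  orig:{}
  cell(1,1) d: {T1}  orig:{}
  cell(2,2) c: {A,B,T3}  orig:{A,B}
  cell(3,3) c: {A,B,T3}  orig:{A,B}
  cell(0,1) dd: ∅
  cell(1,2) dc: {S}
  cell(2,3) cc: ∅
  cell(0,2) ddc: {S}
  cell(1,3) dcc: ∅
  cell(0,3) ddcc: ∅

S ∉ T[0,3] ⇒ NO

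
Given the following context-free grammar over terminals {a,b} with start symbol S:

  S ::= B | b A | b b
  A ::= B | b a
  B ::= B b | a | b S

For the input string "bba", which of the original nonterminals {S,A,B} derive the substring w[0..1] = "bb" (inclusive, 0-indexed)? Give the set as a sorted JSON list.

Convert to CNF:
  S -> B T0 | T0 A | T0 S | T0 T0 | a
  A -> B T0 | T0 S | T0 T1 | a
  B -> B T0 | T0 S | a
  T0 -> b
  T1 -> a

Fill CYK table bottom-up — only the sub-triangle for w[0..1]:
  T[0,0] 'b' = {T0}  orig:{}
  T[1,1] 'b' = {T0}  orig:{}
  T[0,1] 'bb' = {S}

Original NTs in T[0,1] deriving "bb": ["S"]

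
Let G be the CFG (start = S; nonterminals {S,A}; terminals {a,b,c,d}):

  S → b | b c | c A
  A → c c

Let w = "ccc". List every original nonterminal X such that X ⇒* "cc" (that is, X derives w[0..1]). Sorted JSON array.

Convert to CNF:
  S -> T0 A | T1 T0 | b
  A -> T0 T0
  T0 -> c
  T1 -> b

CYK table (by increasing span) — only the sub-triangle for w[0..1]:
  [0..0]={T0}  "c"  orig:{}
  [1..1]={T0}  "c"  orig:{}
  [0..1]={A}  "cc"

Original NTs in T[0,1] deriving "cc": ["A"]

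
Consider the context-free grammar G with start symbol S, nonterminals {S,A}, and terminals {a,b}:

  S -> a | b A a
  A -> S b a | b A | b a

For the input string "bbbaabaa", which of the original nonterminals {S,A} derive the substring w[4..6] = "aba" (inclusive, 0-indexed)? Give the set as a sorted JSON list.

Convert to CNF:
  S -> T0 X3 | a
  A -> S X2 | T0 A | T0 T1
  T0 -> b
  T1 -> a
  X2 -> T0 T1
  X3 -> A T1

CYK table (by increasing span) — only the sub-triangle for w[4..6]:
  [4..4]={S,T1}  "a"  orig:{S}
  [5..5]={T0}  "b"  orig:{}
  [6..6]={S,T1}  "a"  orig:{S}
  [4..5]=∅  "ab"
  [5..6]={A,X2}  "ba"  orig:{A}
  [4..6]={A}  "aba"

Original NTs in T[4,6] deriving "aba": ["A"]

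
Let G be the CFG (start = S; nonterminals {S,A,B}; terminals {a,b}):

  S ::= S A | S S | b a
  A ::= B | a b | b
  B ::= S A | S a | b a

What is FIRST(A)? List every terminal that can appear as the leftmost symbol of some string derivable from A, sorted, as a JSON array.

FIRST sets, iterate to fixpoint:
pass 1:
  A via A→a b: +{a}
  A via A→b: +{b}
  B via B→b a: +{b}
  S via S→b a: +{b}
  FIRST[S]={b}  FIRST[A]={a,b}  FIRST[B]={b}
pass 2: — fixpoint
  FIRST[S]={b}  FIRST[A]={a,b}  FIRST[B]={b}

FIRST(A) = ["a", "b"]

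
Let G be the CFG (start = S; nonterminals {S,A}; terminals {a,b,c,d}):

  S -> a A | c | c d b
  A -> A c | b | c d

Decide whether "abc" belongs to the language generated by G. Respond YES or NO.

Convert to CNF:
  S -> T0 X4 | T2 A | c
  A -> A T0 | T0 T1 | b
  T0 -> c
  T1 -> d
  T2 -> a
  T3 -> b
  X4 -> T1 T3

CYK table (by increasing span):
  [0..0]={T2}  "a"  orig:{}
  [1..1]={A,T3}  "b"  orig:{A}
  [2..2]={S,T0}  "c"  orig:{S}
  [0..1]={S}  "ab"
  [1..2]={A}  "bc"
  [0..2]={S}  "abc"

S ∈ T[0,2] ⇒ YES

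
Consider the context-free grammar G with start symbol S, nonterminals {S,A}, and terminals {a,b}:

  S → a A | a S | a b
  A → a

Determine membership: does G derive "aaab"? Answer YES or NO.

CNF form of G:
  S -> T0 A | T0 S | T0 T1
  A -> a
  T0 -> a
  T1 -> b

CYK fill:
  T[0,0] 'a' = {A,T0}  orig:{A}
  T[1,1] 'a' = {A,T0}  orig:{A}
  T[2,2] 'a' = {A,T0}  orig:{A}
  T[3,3] 'b' = {T1}  orig:{}
  T[0,1] 'aa' = {S}
  T[1,2] 'aa' = {S}
  T[2,3] 'ab' = {S}
  T[0,2] 'aaa' = {S}
  T[1,3] 'aab' = {S}
  T[0,3] 'aaab' = {S}

S ∈ T[0,3] ⇒ YES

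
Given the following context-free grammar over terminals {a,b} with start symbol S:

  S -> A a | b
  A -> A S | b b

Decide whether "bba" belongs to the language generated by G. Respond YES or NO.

CNF form of G:
  S -> A T1 | b
  A -> A S | T0 T0
  T0 -> b
  T1 -> a

CYK fill:
  T[0,0] 'b' = {S,T0}  orig:{S}
  T[1,1] 'b' = {S,T0}  orig:{S}
  T[2,2] 'a' = {T1}  orig:{}
  T[0,1] 'bb' = {A}
  T[1,2] 'ba' = ∅
  T[0,2] 'bba' = {S}

S ∈ T[0,2] ⇒ YES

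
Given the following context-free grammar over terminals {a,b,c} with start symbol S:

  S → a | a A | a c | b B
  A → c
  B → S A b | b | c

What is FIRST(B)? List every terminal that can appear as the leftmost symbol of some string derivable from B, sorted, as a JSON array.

FIRST iteration:
pass 1:
  A via A→c: +{c}
  B via B→b: +{b}
  B via B→c: +{c}
  S via S→a: +{a}
  S via S→b B: +{b}
  S: {a,b}  A: {c}  B: {b,c}
pass 2:
  B via B→S A b: +{a}
  S: {a,b}  A: {c}  B: {a,b,c}
pass 3: done
  S: {a,b}  A: {c}  B: {a,b,c}

FIRST(B) = ["a", "b", "c"]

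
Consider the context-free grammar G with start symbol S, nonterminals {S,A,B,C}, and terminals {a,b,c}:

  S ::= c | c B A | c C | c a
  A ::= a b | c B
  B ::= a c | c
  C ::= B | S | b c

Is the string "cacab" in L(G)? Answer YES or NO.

Convert to CNF:
  S -> T2 C | T2 T0 | T2 X4 | c
  A -> T0 T1 | T2 B
  B -> T0 T2 | c
  C -> T0 T2 | T1 T2 | T2 C | T2 T0 | T2 X3 | c
  T0 -> a
  T1 -> b
  T2 -> c
  X3 -> B A
  X4 -> B A

CYK table (by increasing span):
  T[0,0] 'c' = {B,C,S,T2}  orig:{B,C,S}
  T[1,1] 'a' = {T0}  orig:{}
  T[2,2] 'c' = {B,C,S,T2}  orig:{B,C,S}
  T[3,3] 'a' = {T0}  orig:{}
  T[4,4] 'b' = {T1}  orig:{}
  T[0,1] 'ca' = {C,S}
  T[1,2] 'ac' = {B,C}
  T[2,3] 'ca' = {C,S}
  T[3,4] 'ab' = {A}
  T[0,2] 'cac' = {A,C,S}
  T[1,3] 'aca' = ∅
  T[2,4] 'cab' = {X3,X4}  orig:{}
  T[0,3] 'caca' = ∅
  T[1,4] 'acab' = {X3,X4}  orig:{}
  T[0,4] 'cacab' = {C,S}

S ∈ T[0,4] ⇒ YES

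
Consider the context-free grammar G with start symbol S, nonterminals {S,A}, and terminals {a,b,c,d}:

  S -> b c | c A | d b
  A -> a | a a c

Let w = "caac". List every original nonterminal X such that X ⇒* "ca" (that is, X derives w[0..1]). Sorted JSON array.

Convert to CNF:
  S -> T1 A | T2 T1 | T3 T2
  A -> T0 X4 | a
  T0 -> a
  T1 -> c
  T2 -> b
  T3 -> d
  X4 -> T0 T1

CYK fill (cells [i..j] with 0 ≤ i ≤ j ≤ 1 only):
  [0..0]={T1}  "c"  orig:{}
  [1..1]={A,T0}  "a"  orig:{A}
  [0..1]={S}  "ca"

Original NTs in T[0,1] deriving "ca": ["S"]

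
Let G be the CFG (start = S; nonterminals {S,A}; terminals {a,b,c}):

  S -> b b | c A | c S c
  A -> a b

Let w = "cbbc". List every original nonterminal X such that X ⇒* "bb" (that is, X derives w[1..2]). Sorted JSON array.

CNF form of G:
  S -> T1 T1 | T2 A | T2 X3
  A -> T0 T1
  T0 -> a
  T1 -> b
  T2 -> c
  X3 -> S T2

Fill CYK table bottom-up (cells [i..j] with 1 ≤ i ≤ j ≤ 2 only):
  T[1,1] 'b' = {T1}  orig:{}
  T[2,2] 'b' = {T1}  orig:{}
  T[1,2] 'bb' = {S}

Original NTs in T[1,2] deriving "bb": ["S"]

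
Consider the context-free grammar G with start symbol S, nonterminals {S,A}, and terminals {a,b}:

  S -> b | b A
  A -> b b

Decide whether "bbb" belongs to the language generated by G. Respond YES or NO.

CNF form of G:
  S -> T0 A | b
  A -> T0 T0
  T0 -> b

CYK table (by increasing span):
  [0..0]={S,T0}  "b"  orig:{S}
  [1..1]={S,T0}  "b"  orig:{S}
  [2..2]={S,T0}  "b"  orig:{S}
  [0..1]={A}  "bb"
  [1..2]={A}  "bb"
  [0..2]={S}  "bbb"

S ∈ T[0,2] ⇒ YES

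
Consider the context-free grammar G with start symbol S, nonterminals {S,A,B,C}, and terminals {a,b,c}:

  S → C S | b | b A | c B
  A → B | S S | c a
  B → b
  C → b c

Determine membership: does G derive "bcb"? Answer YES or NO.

CNF form of G:
  S -> C S | T0 B | T2 A | b
  A -> S S | T0 T1 | b
  B -> b
  C -> T2 T0
  T0 -> c
  T1 -> a
  T2 -> b

Fill CYK table bottom-up:
  T[0,0] 'b' = {A,B,S,T2}  orig:{A,B,S}
  T[1,1] 'c' = {T0}  orig:{}
  T[2,2] 'b' = {A,B,S,T2}  orig:{A,B,S}
  T[0,1] 'bc' = {C}
  T[1,2] 'cb' = {S}
  T[0,2] 'bcb' = {A,S}

S ∈ T[0,2] ⇒ YES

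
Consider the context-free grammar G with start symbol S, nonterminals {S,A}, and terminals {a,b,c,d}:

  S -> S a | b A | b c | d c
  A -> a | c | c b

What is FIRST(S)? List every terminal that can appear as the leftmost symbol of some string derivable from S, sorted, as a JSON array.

FIRST iteration:
round 1:
  A via A→a: +{a}
  A via A→c: +{c}
  S via S→b A: +{b}
  S via S→d c: +{d}
  S: {b,d}  A: {a,c}
round 2: (no change)
  S: {b,d}  A: {a,c}

FIRST(S) = ["b", "d"]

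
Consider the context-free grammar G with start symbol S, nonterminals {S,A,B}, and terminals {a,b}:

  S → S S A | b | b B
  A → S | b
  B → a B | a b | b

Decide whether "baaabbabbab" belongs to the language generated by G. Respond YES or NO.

Convert to CNF:
  S -> S X3 | T0 B | b
  A -> S X2 | T0 B | b
  B -> T1 B | T1 T0 | b
  T0 -> b
  T1 -> a
  X2 -> S A
  X3 -> S A

CYK table (by increasing span):
  T[0,0] 'b' = {A,B,S,T0}  orig:{A,B,S}
  T[1,1] 'a' = {T1}  orig:{}
  T[2,2] 'a' = {T1}  orig:{}
  T[3,3] 'a' = {T1}  orig:{}
  T[4,4] 'b' = {A,B,S,T0}  orig:{A,B,S}
  T[5,5] 'b' = {A,B,S,T0}  orig:{A,B,S}
  T[6,6] 'a' = {T1}  orig:{}
  T[7,7] 'b' = {A,B,S,T0}  orig:{A,B,S}
  T[8,8] 'b' = {A,B,S,T0}  orig:{A,B,S}
  T[9,9] 'a' = {T1}  orig:{}
  T[10,10] 'b' = {A,B,S,T0}  orig:{A,B,S}
  T[0,1] 'ba' = ∅
  T[1,2] 'aa' = ∅
  T[2,3] 'aa' = ∅
  T[3,4] 'ab' = {B}
  T[4,5] 'bb' = {A,S,X2,X3}  orig:{A,S}
  T[5,6] 'ba' = ∅
  T[6,7] 'ab' = {B}
  T[7,8] 'bb' = {A,S,X2,X3}  orig:{A,S}
  T[8,9] 'ba' = ∅
  T[9,10] 'ab' = {B}
  T[0,2] 'baa' = ∅
  T[1,3] 'aaa' = ∅
  T[2,4] 'aab' = {B}
  T[3,5] 'abb' = ∅
  T[4,6] 'bba' = ∅
  T[5,7] 'bab' = {A,S}
  T[6,8] 'abb' = ∅
  T[7,9] 'bba' = ∅
  T[8,10] 'bab' = {A,S}
  T[0,3] 'baaa' = ∅
  T[1,4] 'aaab' = {B}
  T[2,5] 'aabb' = ∅
  T[3,6] 'abba' = ∅
  T[4,7] 'bbab' = {X2,X3}  orig:{}
  T[5,8] 'babb' = {X2,X3}  orig:{}
  T[6,9] 'abba' = ∅
  T[7,10] 'bbab' = {X2,X3}  orig:{}
  T[0,4] 'baaab' = {A,S}
  T[1,5] 'aaabb' = ∅
  T[2,6] 'aabba' = ∅
  T[3,7] 'abbab' = ∅
  T[4,8] 'bbabb' = {A,S}
  T[5,9] 'babba' = ∅
  T[6,10] 'abbab' = ∅
  T[0,5] 'baaabb' = {X2,X3}  orig:{}
  T[1,6] 'aaabba' = ∅
  T[2,7] 'aabbab' = ∅
  T[3,8] 'abbabb' = ∅
  T[4,9] 'bbabba' = ∅
  T[5,10] 'babbab' = {X2,X3}  orig:{}
  T[0,6] 'baaabba' = ∅
  T[1,7] 'aaabbab' = ∅
  T[2,8] 'aabbabb' = ∅
  T[3,9] 'abbabba' = ∅
  T[4,10] 'bbabbab' = {A,S}
  T[0,7] 'baaabbab' = {X2,X3}  orig:{}
  T[1,8] 'aaabbabb' = ∅
  T[2,9] 'aabbabba' = ∅
  T[3,10] 'abbabbab' = ∅
  T[0,8] 'baaabbabb' = {A,S}
  T[1,9] 'aaabbabba' = ∅
  T[2,10] 'aabbabbab' = ∅
  T[0,9] 'baaabbabba' = ∅
  T[1,10] 'aaabbabbab' = ∅
  T[0,10] 'baaabbabbab' = {A,S}

S ∈ T[0,10] ⇒ YES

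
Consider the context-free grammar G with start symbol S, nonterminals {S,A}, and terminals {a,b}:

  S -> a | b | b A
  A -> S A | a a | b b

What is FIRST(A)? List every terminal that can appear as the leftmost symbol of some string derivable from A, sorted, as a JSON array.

Compute FIRST by fixpoint:
[1]
  A via A→a a: +{a}
  A via A→b b: +{b}
  S via S→a: +{a}
  S via S→b: +{b}
  S: {a,b}  A: {a,b}
[2] done
  S: {a,b}  A: {a,b}

FIRST(A) = ["a", "b"]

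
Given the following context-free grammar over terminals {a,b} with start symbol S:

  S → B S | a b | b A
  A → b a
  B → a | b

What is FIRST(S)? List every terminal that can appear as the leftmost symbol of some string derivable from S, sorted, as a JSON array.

FIRST sets, iterate to fixpoint:
iter 1:
  A via A→b a: +{b}
  B via B→a: +{a}
  B via B→b: +{b}
  S via S→B S: +{a,b}
  S: {a,b}  A: {b}  B: {a,b}
iter 2: — fixpoint
  S: {a,b}  A: {b}  B: {a,b}

FIRST(S) = ["a", "b"]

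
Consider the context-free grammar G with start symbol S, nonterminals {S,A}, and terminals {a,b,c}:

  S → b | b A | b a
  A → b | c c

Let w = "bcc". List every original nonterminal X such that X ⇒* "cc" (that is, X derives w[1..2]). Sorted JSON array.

Convert to CNF:
  S -> T1 A | T1 T2 | b
  A -> T0 T0 | b
  T0 -> c
  T1 -> b
  T2 -> a

CYK fill, restricted to cells inside w[1..2]:
  cell(1,1) c: {T0}  orig:{}
  cell(2,2) c: {T0}  orig:{}
  cell(1,2) cc: {A}

Original NTs in T[1,2] deriving "cc": ["A"]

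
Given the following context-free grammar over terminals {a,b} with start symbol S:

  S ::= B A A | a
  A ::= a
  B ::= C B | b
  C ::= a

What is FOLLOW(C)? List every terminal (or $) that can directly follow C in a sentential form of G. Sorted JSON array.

FIRST sets, iterate to fixpoint:
[1]
  A via A→a: +{a}
  B via B→b: +{b}
  C via C→a: +{a}
  S via S→B A A: +{b}
  S via S→a: +{a}
  FIRST(S)={a,b}  FIRST(A)={a}  FIRST(B)={b}  FIRST(C)={a}
[2]
  B via B→C B: +{a}
  FIRST(S)={a,b}  FIRST(A)={a}  FIRST(B)={a,b}  FIRST(C)={a}
[3] (no change)
  FIRST(S)={a,b}  FIRST(A)={a}  FIRST(B)={a,b}  FIRST(C)={a}

Compute FOLLOW by fixpoint:
FOLLOW(S) := {$}
pass 1:
  B→C B: FOLLOW(C) ⊇ FIRST(B) = {a,b}; new: +{a,b}
  S→B A A: FOLLOW(B) ⊇ FIRST(A) = {a}; new: +{a}
  S→B A A: FOLLOW(A) ⊇ FIRST(A) = {a}; new: +{a}
  S→B A A: FOLLOW(A) ⊇ FOLLOW(S) ⊇ {$}; new: +{$}
  FOLLOW[S]={$}  FOLLOW[A]={$,a}  FOLLOW[B]={a}  FOLLOW[C]={a,b}
pass 2: done
  FOLLOW[S]={$}  FOLLOW[A]={$,a}  FOLLOW[B]={a}  FOLLOW[C]={a,b}

FOLLOW(C) = ["a", "b"]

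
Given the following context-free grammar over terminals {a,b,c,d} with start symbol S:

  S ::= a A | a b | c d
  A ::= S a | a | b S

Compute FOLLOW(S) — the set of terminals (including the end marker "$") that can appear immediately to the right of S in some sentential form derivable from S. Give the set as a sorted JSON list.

FIRST iteration:
pass 1:
  A via A→a: +{a}
  A via A→b S: +{b}
  S via S→a A: +{a}
  S via S→c d: +{c}
  FIRST[S]={a,c}  FIRST[A]={a,b}
pass 2:
  A via A→S a: +{c}
  FIRST[S]={a,c}  FIRST[A]={a,b,c}
pass 3: (stable)
  FIRST[S]={a,c}  FIRST[A]={a,b,c}

Compute FOLLOW by fixpoint:
FOLLOW(S) := {$}
[1]
  A→S a: FOLLOW(S) ⊇ FIRST(a) = {a}; new: +{a}
  S→a A: FOLLOW(A) ⊇ FOLLOW(S) ⊇ {$,a}; new: +{$,a}
  FOLLOW[S]={$,a}  FOLLOW[A]={$,a}
[2] — fixpoint
  FOLLOW[S]={$,a}  FOLLOW[A]={$,a}

FOLLOW(S) = ["$", "a"]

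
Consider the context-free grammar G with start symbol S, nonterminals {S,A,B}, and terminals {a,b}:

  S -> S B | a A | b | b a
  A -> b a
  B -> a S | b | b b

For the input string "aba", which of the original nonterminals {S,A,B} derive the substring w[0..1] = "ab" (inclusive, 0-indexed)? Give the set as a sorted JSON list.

Convert to CNF:
  S -> S B | T0 T1 | T1 A | b
  A -> T0 T1
  B -> T0 T0 | T1 S | b
  T0 -> b
  T1 -> a

CYK table (by increasing span) (cells [i..j] with 0 ≤ i ≤ j ≤ 1 only):
  cell(0,0) a: {T1}  orig:{}
  cell(1,1) b: {B,S,T0}  orig:{B,S}
  cell(0,1) ab: {B}

Original NTs in T[0,1] deriving "ab": ["B"]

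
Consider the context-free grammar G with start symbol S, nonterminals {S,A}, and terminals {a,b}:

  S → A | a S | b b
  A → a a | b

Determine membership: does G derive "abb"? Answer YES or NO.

Convert to CNF:
  S -> T0 S | T0 T0 | T1 T1 | b
  A -> T0 T0 | b
  T0 -> a
  T1 -> b

CYK fill:
  T[0,0] 'a' = {T0}  orig:{}
  T[1,1] 'b' = {A,S,T1}  orig:{A,S}
  T[2,2] 'b' = {A,S,T1}  orig:{A,S}
  T[0,1] 'ab' = {S}
  T[1,2] 'bb' = {S}
  T[0,2] 'abb' = {S}

S ∈ T[0,2] ⇒ YES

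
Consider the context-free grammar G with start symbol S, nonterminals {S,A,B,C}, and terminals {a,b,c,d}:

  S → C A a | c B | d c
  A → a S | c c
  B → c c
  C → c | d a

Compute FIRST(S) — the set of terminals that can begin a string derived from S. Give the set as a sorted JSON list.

Compute FIRST by fixpoint:
iter 1:
  A via A→a S: +{a}
  A via A→c c: +{c}
  B via B→c c: +{c}
  C via C→c: +{c}
  C via C→d a: +{d}
  S via S→C A a: +{c,d}
  S: {c,d}  A: {a,c}  B: {c}  C: {c,d}
iter 2: (no change)
  S: {c,d}  A: {a,c}  B: {c}  C: {c,d}

FIRST(S) = ["c", "d"]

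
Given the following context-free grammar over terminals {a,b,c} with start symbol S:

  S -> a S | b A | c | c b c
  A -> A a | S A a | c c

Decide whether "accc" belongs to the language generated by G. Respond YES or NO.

Convert to CNF:
  S -> T0 S | T1 X4 | T2 A | c
  A -> A T0 | S X3 | T1 T1
  T0 -> a
  T1 -> c
  T2 -> b
  X3 -> A T0
  X4 -> T2 T1

Fill CYK table bottom-up:
  cell(0,0) a: {T0}  orig:{}
  cell(1,1) c: {S,T1}  orig:{S}
  cell(2,2) c: {S,T1}  orig:{S}
  cell(3,3) c: {S,T1}  orig:{S}
  cell(0,1) ac: {S}
  cell(1,2) cc: {A}
  cell(2,3) cc: {A}
  cell(0,2) acc: ∅
  cell(1,3) ccc: ∅
  cell(0,3) accc: ∅

S ∉ T[0,3] ⇒ NO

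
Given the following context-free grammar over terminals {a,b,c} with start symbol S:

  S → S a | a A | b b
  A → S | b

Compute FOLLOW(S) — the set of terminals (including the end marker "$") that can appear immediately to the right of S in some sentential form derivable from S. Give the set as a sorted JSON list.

FIRST iteration:
[1]
  A via A→b: +{b}
  S via S→a A: +{a}
  S via S→b b: +{b}
  FIRST[S]={a,b}  FIRST[A]={b}
[2]
  A via A→S: +{a}
  FIRST[S]={a,b}  FIRST[A]={a,b}
[3] — fixpoint
  FIRST[S]={a,b}  FIRST[A]={a,b}

Compute FOLLOW by fixpoint:
initialize: $ ∈ FOLLOW(S)
[1]
  S→S a: FOLLOW(S) ⊇ FIRST(a) = {a}; new: +{a}
  S→a A: FOLLOW(A) ⊇ FOLLOW(S) ⊇ {$,a}; new: +{$,a}
  FOLLOW(S)={$,a}  FOLLOW(A)={$,a}
[2] (stable)
  FOLLOW(S)={$,a}  FOLLOW(A)={$,a}

FOLLOW(S) = ["$", "a"]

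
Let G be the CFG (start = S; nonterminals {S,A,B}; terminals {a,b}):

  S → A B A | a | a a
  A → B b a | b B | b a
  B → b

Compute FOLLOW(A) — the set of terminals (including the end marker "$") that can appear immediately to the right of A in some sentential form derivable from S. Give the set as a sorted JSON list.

FIRST sets, iterate to fixpoint:
iter 1:
  A via A→b B: +{b}
  B via B→b: +{b}
  S via S→A B A: +{b}
  S via S→a: +{a}
  FIRST[S]={a,b}  FIRST[A]={b}  FIRST[B]={b}
iter 2: (stable)
  FIRST[S]={a,b}  FIRST[A]={b}  FIRST[B]={b}

FOLLOW sets:
FOLLOW(S) := {$}
iter 1:
  A→B b a: FOLLOW(B) ⊇ FIRST(b) = {b}; new: +{b}
  S→A B A: FOLLOW(A) ⊇ FIRST(B) = {b}; new: +{b}
  S→A B A: FOLLOW(A) ⊇ FOLLOW(S) ⊇ {$}; new: +{$}
  S: {$}  A: {$,b}  B: {b}
iter 2:
  A→b B: FOLLOW(B) ⊇ FOLLOW(A) ⊇ {$,b}; new: +{$}
  S: {$}  A: {$,b}  B: {$,b}
iter 3: done
  S: {$}  A: {$,b}  B: {$,b}

FOLLOW(A) = ["$", "b"]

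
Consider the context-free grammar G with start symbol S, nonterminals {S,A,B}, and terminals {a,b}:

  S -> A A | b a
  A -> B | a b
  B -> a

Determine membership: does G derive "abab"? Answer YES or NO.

Convert to CNF:
  S -> A A | T1 T0
  A -> T0 T1 | a
  B -> a
  T0 -> a
  T1 -> b

Fill CYK table bottom-up:
  T[0,0] 'a' = {A,B,T0}  orig:{A,B}
  T[1,1] 'b' = {T1}  orig:{}
  T[2,2] 'a' = {A,B,T0}  orig:{A,B}
  T[3,3] 'b' = {T1}  orig:{}
  T[0,1] 'ab' = {A}
  T[1,2] 'ba' = {S}
  T[2,3] 'ab' = {A}
  T[0,2] 'aba' = {S}
  T[1,3] 'bab' = ∅
  T[0,3] 'abab' = {S}

S ∈ T[0,3] ⇒ YES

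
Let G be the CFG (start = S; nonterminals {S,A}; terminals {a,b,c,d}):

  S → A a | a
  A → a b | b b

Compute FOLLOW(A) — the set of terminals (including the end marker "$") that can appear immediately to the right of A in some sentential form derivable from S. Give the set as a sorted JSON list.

FIRST sets, iterate to fixpoint:
round 1:
  A via A→a b: +{a}
  A via A→b b: +{b}
  S via S→A a: +{a,b}
  S: {a,b}  A: {a,b}
round 2: — fixpoint
  S: {a,b}  A: {a,b}

FOLLOW sets:
FOLLOW(S) := {$}
pass 1:
  S→A a: FOLLOW(A) ⊇ FIRST(a) = {a}; new: +{a}
  S: {$}  A: {a}
pass 2: (no change)
  S: {$}  A: {a}

FOLLOW(A) = ["a"]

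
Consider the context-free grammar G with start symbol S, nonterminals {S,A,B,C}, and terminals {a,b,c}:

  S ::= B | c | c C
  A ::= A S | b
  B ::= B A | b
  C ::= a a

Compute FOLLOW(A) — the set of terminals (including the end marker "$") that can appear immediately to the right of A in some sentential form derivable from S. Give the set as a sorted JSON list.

FIRST iteration:
[1]
  A via A→b: +{b}
  B via B→b: +{b}
  C via C→a a: +{a}
  S via S→B: +{b}
  S via S→c: +{c}
  FIRST[S]={b,c}  FIRST[A]={b}  FIRST[B]={b}  FIRST[C]={a}
[2] (no change)
  FIRST[S]={b,c}  FIRST[A]={b}  FIRST[B]={b}  FIRST[C]={a}

FOLLOW sets:
FOLLOW(S) := {$}
iter 1:
  A→A S: FOLLOW(A) ⊇ FIRST(S) = {b,c}; new: +{b,c}
  A→A S: FOLLOW(S) ⊇ FOLLOW(A) ⊇ {b,c}; new: +{b,c}
  B→B A: FOLLOW(B) ⊇ FIRST(A) = {b}; new: +{b}
  S→B: FOLLOW(B) ⊇ FOLLOW(S) ⊇ {$,b,c}; new: +{$,c}
  S→c C: FOLLOW(C) ⊇ FOLLOW(S) ⊇ {$,b,c}; new: +{$,b,c}
  FOLLOW(S)={$,b,c}  FOLLOW(A)={b,c}  FOLLOW(B)={$,b,c}  FOLLOW(C)={$,b,c}
iter 2:
  B→B A: FOLLOW(A) ⊇ FOLLOW(B) ⊇ {$,b,c}; new: +{$}
  FOLLOW(S)={$,b,c}  FOLLOW(A)={$,b,c}  FOLLOW(B)={$,b,c}  FOLLOW(C)={$,b,c}
iter 3: — fixpoint
  FOLLOW(S)={$,b,c}  FOLLOW(A)={$,b,c}  FOLLOW(B)={$,b,c}  FOLLOW(C)={$,b,c}

FOLLOW(A) = ["$", "b", "c"]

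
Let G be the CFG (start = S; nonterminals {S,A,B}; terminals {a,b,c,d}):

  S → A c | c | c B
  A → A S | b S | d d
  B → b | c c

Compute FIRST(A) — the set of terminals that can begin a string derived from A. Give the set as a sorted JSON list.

FIRST iteration:
round 1:
  A via A→b S: +{b}
  A via A→d d: +{d}
  B via B→b: +{b}
  B via B→c c: +{c}
  S via S→A c: +{b,d}
  S via S→c: +{c}
  S: {b,c,d}  A: {b,d}  B: {b,c}
round 2: done
  S: {b,c,d}  A: {b,d}  B: {b,c}

FIRST(A) = ["b", "d"]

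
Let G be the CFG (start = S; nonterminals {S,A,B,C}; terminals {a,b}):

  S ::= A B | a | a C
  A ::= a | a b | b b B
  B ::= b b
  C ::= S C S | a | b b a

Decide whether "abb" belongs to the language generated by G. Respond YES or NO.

Convert to CNF:
  S -> A B | T0 C | a
  A -> T0 T1 | T1 X2 | a
  B -> T1 T1
  C -> S X3 | T1 X4 | a
  T0 -> a
  T1 -> b
  X2 -> T1 B
  X3 -> C S
  X4 -> T1 T0

CYK fill:
  cell(0,0) a: {A,C,S,T0}  orig:{A,C,S}
  cell(1,1) b: {T1}  orig:{}
  cell(2,2) b: {T1}  orig:{}
  cell(0,1) ab: {A}
  cell(1,2) bb: {B}
  cell(0,2) abb: {S}

S ∈ T[0,2] ⇒ YES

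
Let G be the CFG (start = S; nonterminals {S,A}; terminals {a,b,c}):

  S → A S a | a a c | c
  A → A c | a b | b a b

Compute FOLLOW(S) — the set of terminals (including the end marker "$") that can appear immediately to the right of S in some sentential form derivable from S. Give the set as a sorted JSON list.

FIRST iteration:
round 1:
  A via A→a b: +{a}
  A via A→b a b: +{b}
  S via S→A S a: +{a,b}
  S via S→c: +{c}
  FIRST[S]={a,b,c}  FIRST[A]={a,b}
round 2: — fixpoint
  FIRST[S]={a,b,c}  FIRST[A]={a,b}

FOLLOW sets:
seed FOLLOW(S) with $
round 1:
  A→A c: FOLLOW(A) ⊇ FIRST(c) = {c}; new: +{c}
  S→A S a: FOLLOW(A) ⊇ FIRST(S) = {a,b,c}; new: +{a,b}
  S→A S a: FOLLOW(S) ⊇ FIRST(a) = {a}; new: +{a}
  S: {$,a}  A: {a,b,c}
round 2: — fixpoint
  S: {$,a}  A: {a,b,c}

FOLLOW(S) = ["$", "a"]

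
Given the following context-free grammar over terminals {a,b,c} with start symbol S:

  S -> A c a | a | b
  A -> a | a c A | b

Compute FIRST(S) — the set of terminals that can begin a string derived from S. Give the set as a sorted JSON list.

FIRST sets, iterate to fixpoint:
iter 1:
  A via A→a: +{a}
  A via A→b: +{b}
  S via S→A c a: +{a,b}
  FIRST(S)={a,b}  FIRST(A)={a,b}
iter 2: — fixpoint
  FIRST(S)={a,b}  FIRST(A)={a,b}

FIRST(S) = ["a", "b"]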